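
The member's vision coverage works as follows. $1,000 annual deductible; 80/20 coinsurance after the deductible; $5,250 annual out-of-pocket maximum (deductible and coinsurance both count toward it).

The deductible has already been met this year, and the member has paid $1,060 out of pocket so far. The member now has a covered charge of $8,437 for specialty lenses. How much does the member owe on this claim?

$1,687.40

With the deductible met, the entire $8,437 is subject to coinsurance.
20% of $8,437 = $1,687.40 falls to the member.
Total out-of-pocket so far would be $1,060 + $1,687.40 = $2,747.40, below the $5,250 cap — no reduction.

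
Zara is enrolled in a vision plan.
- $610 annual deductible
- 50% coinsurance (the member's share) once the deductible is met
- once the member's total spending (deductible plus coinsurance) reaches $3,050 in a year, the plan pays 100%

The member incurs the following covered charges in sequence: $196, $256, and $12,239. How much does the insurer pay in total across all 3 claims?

$9,641

Claim 1 ($196): fully absorbed by the deductible. Member owes $196 (running OOP $196). Plan pays $196 − $196 = $0.
Claim 2 ($256): entire amount goes to the deductible. Member owes $256 (running OOP $452). Insurer: $256 − $256 = $0.
Claim 3 ($12,239): deductible takes $158, $12,081 remains; 50% of $12,081 = $6,040.50. Claim cost before the cap: $158 + $6,040.50 = $6,198.50. OOP would hit $6,650.50 > $3,050, so the cap limits the member to $3,050 − $452 = $2,598. Plan pays $12,239 − $2,598 = $9,641.
Insurer total: $0 + $0 + $9,641 = $9,641.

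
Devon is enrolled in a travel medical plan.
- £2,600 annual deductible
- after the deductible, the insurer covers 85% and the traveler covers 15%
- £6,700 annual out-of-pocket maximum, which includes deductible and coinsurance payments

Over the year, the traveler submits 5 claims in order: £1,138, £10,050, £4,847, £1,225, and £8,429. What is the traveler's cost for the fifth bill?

£1,264.35

#1 (£1,138): all of it applies to the deductible. Traveler owes £1,138 (running OOP £1,138).
#2 (£10,050): £1,462 finishes the deductible; £8,588 goes to coinsurance; traveler's 15% is £1,288.20. Traveler pays £2,750.20; OOP now £3,888.20.
#3 (£4,847): 15% coinsurance on £4,847 = £727.05. Cost to traveler: £727.05. OOP to date £4,615.25.
#4 (£1,225): deductible already satisfied, so traveler's share is 15% × £1,225 = £183.75. Cost to traveler: £183.75. OOP to date £4,799.
#5 (£8,429): deductible met; 15% of £8,429 = £1,264.35. Traveler owes £1,264.35 (running OOP £6,063.35).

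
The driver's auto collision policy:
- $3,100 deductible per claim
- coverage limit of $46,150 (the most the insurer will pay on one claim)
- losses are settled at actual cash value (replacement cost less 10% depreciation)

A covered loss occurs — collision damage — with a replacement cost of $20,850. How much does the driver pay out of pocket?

Actual cash value after 10% depreciation: $20,850 × 90% = $18,765.
Subtract the deductible: $18,765 − $3,100 = $15,665.
$15,665 is within the $46,150 limit, so the insurer pays $15,665.
Out of pocket: $20,850 − $15,665 = $5,185.

$5,185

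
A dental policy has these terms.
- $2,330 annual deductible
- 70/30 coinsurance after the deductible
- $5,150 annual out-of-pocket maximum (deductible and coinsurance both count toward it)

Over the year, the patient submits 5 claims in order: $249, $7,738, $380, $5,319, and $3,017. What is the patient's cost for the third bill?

#1 ($249): entire amount goes to the deductible. Patient pays $249; OOP now $249.
#2 ($7,738): $2,081 finishes the deductible; $5,657 goes to coinsurance; coinsurance $5,657 × 30% = $1,697.10. Patient pays $3,778.10; OOP now $4,027.10.
#3 ($380): deductible already satisfied, so patient's share is 30% × $380 = $114. Patient owes $114 (running OOP $4,141.10).

$114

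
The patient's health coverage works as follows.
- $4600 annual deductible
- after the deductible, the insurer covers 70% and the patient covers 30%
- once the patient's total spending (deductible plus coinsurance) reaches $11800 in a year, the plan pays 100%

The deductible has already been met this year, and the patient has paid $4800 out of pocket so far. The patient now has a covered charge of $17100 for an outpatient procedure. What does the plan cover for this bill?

$11970

With the deductible met, the entire $17100 is subject to coinsurance.
30% of $17100 = $5130 falls to the patient.
Year-to-date out-of-pocket becomes $4800 + $5130 = $9930, still under the $11800 maximum, so no cap applies.
The plan picks up $17100 − $5130 = $11970.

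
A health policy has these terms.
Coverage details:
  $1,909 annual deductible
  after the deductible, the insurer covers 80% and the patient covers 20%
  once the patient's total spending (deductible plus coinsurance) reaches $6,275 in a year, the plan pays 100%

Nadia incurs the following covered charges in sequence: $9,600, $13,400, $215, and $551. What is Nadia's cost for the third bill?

$43

Claim 1 ($9,600): $1,909 finishes the deductible; $7,691 goes to coinsurance; coinsurance $7,691 × 20% = $1,538.20. Cost to patient: $3,447.20. OOP to date $3,447.20.
Claim 2 ($13,400): deductible already satisfied, so patient's share is 20% × $13,400 = $2,680. Patient pays $2,680; OOP now $6,127.20.
Claim 3 ($215): deductible met; 20% of $215 = $43. Patient owes $43 (running OOP $6,170.20).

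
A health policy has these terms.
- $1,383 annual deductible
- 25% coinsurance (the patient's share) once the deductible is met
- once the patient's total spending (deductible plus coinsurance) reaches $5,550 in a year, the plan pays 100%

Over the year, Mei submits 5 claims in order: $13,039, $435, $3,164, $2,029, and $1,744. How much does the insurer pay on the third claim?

#1 ($13,039): $1,383 to deductible, leaving $11,656; 25% of $11,656 = $2,914. Cost to patient: $4,297. OOP to date $4,297. Insurer: $13,039 − $4,297 = $8,742.
#2 ($435): 25% coinsurance on $435 = $108.75. Patient owes $108.75 (running OOP $4,405.75). Insurer: $435 − $108.75 = $326.25.
#3 ($3,164): deductible met; 25% of $3,164 = $791. Patient owes $791 (running OOP $5,196.75). Insurer: $3,164 − $791 = $2,373.

$2,373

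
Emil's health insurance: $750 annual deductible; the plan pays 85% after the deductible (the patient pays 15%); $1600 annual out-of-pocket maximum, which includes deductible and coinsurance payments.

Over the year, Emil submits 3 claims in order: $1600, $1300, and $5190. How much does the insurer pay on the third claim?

$4662.50

#1 ($1600): $750 to deductible, leaving $850; 15% of $850 = $127.50. Cost to patient: $877.50. OOP to date $877.50. Plan pays $1600 − $877.50 = $722.50.
#2 ($1300): 15% coinsurance on $1300 = $195. Patient owes $195 (running OOP $1072.50). Plan pays $1300 − $195 = $1105.
#3 ($5190): 15% coinsurance on $5190 = $778.50. Adding that to $1072.50 gives $1851, past the $1600 cap; patient pays only $1600 − $1072.50 = $527.50. Insurer: $5190 − $527.50 = $4662.50.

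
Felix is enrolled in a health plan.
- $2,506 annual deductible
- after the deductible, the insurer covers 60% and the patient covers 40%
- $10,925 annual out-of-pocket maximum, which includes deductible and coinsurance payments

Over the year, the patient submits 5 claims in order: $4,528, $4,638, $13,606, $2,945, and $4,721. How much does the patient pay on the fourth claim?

$312.60

Bill 1, $4,528: $2,506 to deductible, leaving $2,022; coinsurance $2,022 × 40% = $808.80. Patient owes $3,314.80 (running OOP $3,314.80).
Bill 2, $4,638: deductible already satisfied, so patient's share is 40% × $4,638 = $1,855.20. Patient pays $1,855.20; OOP now $5,170.
Bill 3, $13,606: deductible already satisfied, so patient's share is 40% × $13,606 = $5,442.40. Patient pays $5,442.40; OOP now $10,612.40.
Bill 4, $2,945: deductible met; 40% of $2,945 = $1,178. That would push OOP to $11,790.40, over the $10,925 cap, so patient pays $10,925 − $10,612.40 = $312.60.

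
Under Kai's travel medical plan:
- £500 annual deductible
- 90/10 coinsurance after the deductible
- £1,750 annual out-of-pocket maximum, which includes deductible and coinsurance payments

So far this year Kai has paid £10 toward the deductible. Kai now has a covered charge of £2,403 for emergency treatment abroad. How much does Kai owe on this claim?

£681.30

Deductible still to meet: £500 − £10 = £490.
That leaves £2,403 − £490 = £1,913 for coinsurance.
Coinsurance: £1,913 × 10% = £191.30.
So the traveler owes £490 + £191.30 = £681.30 before any cap.
Total out-of-pocket so far would be £10 + £681.30 = £691.30, below the £1,750 cap — no reduction.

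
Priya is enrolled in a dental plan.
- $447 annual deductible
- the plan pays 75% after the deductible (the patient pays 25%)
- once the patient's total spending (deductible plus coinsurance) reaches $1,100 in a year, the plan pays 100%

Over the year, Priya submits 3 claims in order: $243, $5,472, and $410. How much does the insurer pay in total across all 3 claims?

Claim 1 ($243): fully absorbed by the deductible. Cost to patient: $243. OOP to date $243. Plan pays $243 − $243 = $0.
Claim 2 ($5,472): $204 to deductible, leaving $5,268; coinsurance $5,268 × 25% = $1,317. Claim cost before the cap: $204 + $1,317 = $1,521. Adding that to $243 gives $1,764, past the $1,100 cap; patient pays only $1,100 − $243 = $857. Insurer: $5,472 − $857 = $4,615.
Claim 3 ($410): deductible met; 25% of $410 = $102.50. That would push OOP to $1,202.50, over the $1,100 cap, so patient pays $1,100 − $1,100 = $0. Insurer: $410 − $0 = $410.
Insurer total = bills − patient's total = $6,125 − $1,100 = $5,025.

$5,025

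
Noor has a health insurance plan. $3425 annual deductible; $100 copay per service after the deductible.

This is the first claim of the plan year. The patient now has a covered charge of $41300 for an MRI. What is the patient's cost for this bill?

$3525

Deductible not yet touched, so the first $3425 of the bill goes to the deductible.
After the $3425 deductible portion, $41300 − $3425 = $37875 is subject to the copay.
Copay on this service: $100.
So the patient owes $3425 + $100 = $3525.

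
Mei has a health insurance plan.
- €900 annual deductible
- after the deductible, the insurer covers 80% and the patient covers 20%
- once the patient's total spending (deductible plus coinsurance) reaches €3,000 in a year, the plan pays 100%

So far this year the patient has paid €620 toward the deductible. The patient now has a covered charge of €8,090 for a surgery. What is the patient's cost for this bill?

Remaining deductible: €900 − €620 = €280.
The remaining €7,810 (= €8,090 − €280) moves to coinsurance.
Coinsurance: €7,810 × 20% = €1,562.
So the patient owes €280 + €1,562 = €1,842 before any cap.
Year-to-date out-of-pocket becomes €620 + €1,842 = €2,462, still under the €3,000 maximum, so no cap applies.

€1,842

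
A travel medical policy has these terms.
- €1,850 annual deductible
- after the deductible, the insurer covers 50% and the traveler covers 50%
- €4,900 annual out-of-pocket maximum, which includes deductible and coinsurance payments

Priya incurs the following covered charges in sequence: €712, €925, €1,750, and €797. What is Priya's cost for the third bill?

€981.50

#1 (€712): fully absorbed by the deductible. Traveler owes €712 (running OOP €712).
#2 (€925): fully absorbed by the deductible. Cost to traveler: €925. OOP to date €1,637.
#3 (€1,750): €213 finishes the deductible; €1,537 goes to coinsurance; 50% of €1,537 = €768.50. Cost to traveler: €981.50. OOP to date €2,618.50.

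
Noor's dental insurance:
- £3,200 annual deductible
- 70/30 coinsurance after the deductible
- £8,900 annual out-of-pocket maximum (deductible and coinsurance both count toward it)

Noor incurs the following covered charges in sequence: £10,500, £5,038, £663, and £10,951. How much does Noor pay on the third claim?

Bill 1, £10,500: deductible takes £3,200, £7,300 remains; 30% of £7,300 = £2,190. Cost to patient: £5,390. OOP to date £5,390.
Bill 2, £5,038: deductible met; 30% of £5,038 = £1,511.40. Patient owes £1,511.40 (running OOP £6,901.40).
Bill 3, £663: 30% coinsurance on £663 = £198.90. Cost to patient: £198.90. OOP to date £7,100.30.

£198.90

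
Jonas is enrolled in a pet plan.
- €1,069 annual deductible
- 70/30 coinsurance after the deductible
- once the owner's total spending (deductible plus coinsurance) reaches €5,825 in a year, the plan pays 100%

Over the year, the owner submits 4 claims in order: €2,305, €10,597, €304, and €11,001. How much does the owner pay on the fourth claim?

€1,114.90

Claim 1 (€2,305): €1,069 finishes the deductible; €1,236 goes to coinsurance; owner's 30% is €370.80. Owner pays €1,439.80; OOP now €1,439.80.
Claim 2 (€10,597): deductible met; 30% of €10,597 = €3,179.10. Owner pays €3,179.10; OOP now €4,618.90.
Claim 3 (€304): deductible met; 30% of €304 = €91.20. Owner pays €91.20; OOP now €4,710.10.
Claim 4 (€11,001): deductible met; 30% of €11,001 = €3,300.30. OOP would hit €8,010.40 > €5,825, so the cap limits the owner to €5,825 − €4,710.10 = €1,114.90.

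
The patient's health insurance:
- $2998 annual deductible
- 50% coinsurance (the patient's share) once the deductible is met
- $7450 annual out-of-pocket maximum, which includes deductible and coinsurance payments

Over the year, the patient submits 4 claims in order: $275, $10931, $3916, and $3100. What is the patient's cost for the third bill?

Claim 1 ($275): entire amount goes to the deductible. Cost to patient: $275. OOP to date $275.
Claim 2 ($10931): $2723 to deductible, leaving $8208; coinsurance $8208 × 50% = $4104. Cost to patient: $6827. OOP to date $7102.
Claim 3 ($3916): deductible already satisfied, so patient's share is 50% × $3916 = $1958. Adding that to $7102 gives $9060, past the $7450 cap; patient pays only $7450 − $7102 = $348.

$348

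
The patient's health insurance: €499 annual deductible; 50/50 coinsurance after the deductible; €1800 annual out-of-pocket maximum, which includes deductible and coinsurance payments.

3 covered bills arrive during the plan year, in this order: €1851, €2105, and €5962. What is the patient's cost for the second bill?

#1 (€1851): deductible takes €499, €1352 remains; 50% of €1352 = €676. Patient pays €1175; OOP now €1175.
#2 (€2105): deductible met; 50% of €2105 = €1052.50. Adding that to €1175 gives €2227.50, past the €1800 cap; patient pays only €1800 − €1175 = €625.

€625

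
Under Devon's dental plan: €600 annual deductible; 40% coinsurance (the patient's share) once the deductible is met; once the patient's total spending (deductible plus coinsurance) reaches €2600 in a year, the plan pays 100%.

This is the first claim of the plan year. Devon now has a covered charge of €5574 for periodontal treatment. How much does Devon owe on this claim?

The full €600 deductible is still open; €600 of this bill applies to it.
That leaves €5574 − €600 = €4974 for coinsurance.
Patient's 40% share of €4974 is €1989.60.
Patient responsibility before any cap: €600 + €1989.60 = €2589.60.
Total out-of-pocket so far would be €0 + €2589.60 = €2589.60, below the €2600 cap — no reduction.

€2589.60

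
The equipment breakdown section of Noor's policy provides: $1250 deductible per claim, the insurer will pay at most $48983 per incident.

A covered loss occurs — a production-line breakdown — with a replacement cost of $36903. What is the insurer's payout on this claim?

Subtract the deductible: $36903 − $1250 = $35653.
$35653 ≤ $48983, so the limit doesn't bind; insurer pays $35653.

$35653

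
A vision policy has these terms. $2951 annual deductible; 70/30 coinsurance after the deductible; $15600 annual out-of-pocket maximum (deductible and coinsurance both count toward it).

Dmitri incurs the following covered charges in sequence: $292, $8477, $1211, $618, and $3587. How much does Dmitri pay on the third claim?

$363.30

Bill 1, $292: entire amount goes to the deductible. Member owes $292 (running OOP $292).
Bill 2, $8477: deductible takes $2659, $5818 remains; member's 30% is $1745.40. Member pays $4404.40; OOP now $4696.40.
Bill 3, $1211: 30% coinsurance on $1211 = $363.30. Member owes $363.30 (running OOP $5059.70).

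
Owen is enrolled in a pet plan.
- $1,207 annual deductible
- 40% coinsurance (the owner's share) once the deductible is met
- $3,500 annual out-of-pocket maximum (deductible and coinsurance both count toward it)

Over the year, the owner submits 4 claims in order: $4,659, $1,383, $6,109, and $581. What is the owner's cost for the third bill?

$359

Claim 1 — $4,659: $1,207 finishes the deductible; $3,452 goes to coinsurance; owner's 40% is $1,380.80. Owner owes $2,587.80 (running OOP $2,587.80).
Claim 2 — $1,383: 40% coinsurance on $1,383 = $553.20. Cost to owner: $553.20. OOP to date $3,141.
Claim 3 — $6,109: deductible already satisfied, so owner's share is 40% × $6,109 = $2,443.60. That would push OOP to $5,584.60, over the $3,500 cap, so owner pays $3,500 − $3,141 = $359.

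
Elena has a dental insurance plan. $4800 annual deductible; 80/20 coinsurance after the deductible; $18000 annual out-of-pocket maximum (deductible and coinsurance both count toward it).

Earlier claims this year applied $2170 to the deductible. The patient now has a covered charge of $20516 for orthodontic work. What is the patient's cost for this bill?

Remaining deductible: $4800 − $2170 = $2630.
The remaining $17886 (= $20516 − $2630) moves to coinsurance.
Coinsurance: $17886 × 20% = $3577.20.
So the patient owes $2630 + $3577.20 = $6207.20 before any cap.
Year-to-date out-of-pocket becomes $2170 + $6207.20 = $8377.20, still under the $18000 maximum, so no cap applies.

$6207.20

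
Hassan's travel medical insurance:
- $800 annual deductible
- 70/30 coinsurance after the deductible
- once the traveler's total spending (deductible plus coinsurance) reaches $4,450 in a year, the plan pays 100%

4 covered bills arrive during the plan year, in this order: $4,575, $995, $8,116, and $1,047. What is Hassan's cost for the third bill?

$2,219

Bill 1, $4,575: $800 finishes the deductible; $3,775 goes to coinsurance; coinsurance $3,775 × 30% = $1,132.50. Traveler pays $1,932.50; OOP now $1,932.50.
Bill 2, $995: deductible already satisfied, so traveler's share is 30% × $995 = $298.50. Cost to traveler: $298.50. OOP to date $2,231.
Bill 3, $8,116: deductible met; 30% of $8,116 = $2,434.80. That would push OOP to $4,665.80, over the $4,450 cap, so traveler pays $4,450 − $2,231 = $2,219.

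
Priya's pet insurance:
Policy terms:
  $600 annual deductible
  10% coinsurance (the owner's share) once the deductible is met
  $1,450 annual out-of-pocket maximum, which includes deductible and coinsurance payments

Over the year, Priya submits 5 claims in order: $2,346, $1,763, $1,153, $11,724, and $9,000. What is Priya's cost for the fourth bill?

$383.80

Claim 1 ($2,346): deductible takes $600, $1,746 remains; coinsurance $1,746 × 10% = $174.60. Cost to owner: $774.60. OOP to date $774.60.
Claim 2 ($1,763): 10% coinsurance on $1,763 = $176.30. Owner pays $176.30; OOP now $950.90.
Claim 3 ($1,153): 10% coinsurance on $1,153 = $115.30. Cost to owner: $115.30. OOP to date $1,066.20.
Claim 4 ($11,724): deductible met; 10% of $11,724 = $1,172.40. Adding that to $1,066.20 gives $2,238.60, past the $1,450 cap; owner pays only $1,450 − $1,066.20 = $383.80.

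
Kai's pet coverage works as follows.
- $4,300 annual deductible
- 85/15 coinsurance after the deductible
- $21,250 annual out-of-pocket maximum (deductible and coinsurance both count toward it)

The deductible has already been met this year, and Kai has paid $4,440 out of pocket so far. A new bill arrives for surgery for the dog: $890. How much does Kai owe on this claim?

$133.50

With the deductible met, the entire $890 is subject to coinsurance.
Owner's 15% share of $890 is $133.50.
Cumulative spending $4,440 + $133.50 = $4,573.50 stays under the $21,250 maximum.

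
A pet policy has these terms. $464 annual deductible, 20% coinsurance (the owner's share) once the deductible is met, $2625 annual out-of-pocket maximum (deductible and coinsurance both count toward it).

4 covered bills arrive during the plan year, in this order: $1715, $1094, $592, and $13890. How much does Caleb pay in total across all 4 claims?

$2625

#1 ($1715): deductible takes $464, $1251 remains; 20% of $1251 = $250.20. Owner pays $714.20; OOP now $714.20.
#2 ($1094): deductible met; 20% of $1094 = $218.80. Owner owes $218.80 (running OOP $933).
#3 ($592): deductible met; 20% of $592 = $118.40. Owner owes $118.40 (running OOP $1051.40).
#4 ($13890): 20% coinsurance on $13890 = $2778. OOP would hit $3829.40 > $2625, so the cap limits the owner to $2625 − $1051.40 = $1573.60.
Total paid by the owner: $714.20 + $218.80 + $118.40 + $1573.60 = $2625.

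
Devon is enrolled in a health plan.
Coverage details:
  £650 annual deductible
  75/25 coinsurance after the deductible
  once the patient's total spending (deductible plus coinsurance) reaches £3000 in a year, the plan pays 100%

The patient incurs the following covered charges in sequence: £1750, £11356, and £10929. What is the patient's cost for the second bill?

£2075

Claim 1 (£1750): £650 to deductible, leaving £1100; 25% of £1100 = £275. Patient pays £925; OOP now £925.
Claim 2 (£11356): deductible already satisfied, so patient's share is 25% × £11356 = £2839. That would push OOP to £3764, over the £3000 cap, so patient pays £3000 − £925 = £2075.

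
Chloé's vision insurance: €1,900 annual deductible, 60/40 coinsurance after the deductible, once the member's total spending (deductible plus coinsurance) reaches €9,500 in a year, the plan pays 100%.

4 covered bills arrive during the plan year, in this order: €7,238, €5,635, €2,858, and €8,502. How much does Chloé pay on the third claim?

€1,143.20

Bill 1, €7,238: deductible takes €1,900, €5,338 remains; member's 40% is €2,135.20. Member pays €4,035.20; OOP now €4,035.20.
Bill 2, €5,635: deductible already satisfied, so member's share is 40% × €5,635 = €2,254. Member owes €2,254 (running OOP €6,289.20).
Bill 3, €2,858: deductible met; 40% of €2,858 = €1,143.20. Cost to member: €1,143.20. OOP to date €7,432.40.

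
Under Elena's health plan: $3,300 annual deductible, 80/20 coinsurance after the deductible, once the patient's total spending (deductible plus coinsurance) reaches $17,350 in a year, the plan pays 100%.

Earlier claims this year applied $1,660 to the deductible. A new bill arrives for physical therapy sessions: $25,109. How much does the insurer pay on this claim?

$18,775.20

Deductible still to meet: $3,300 − $1,660 = $1,640.
That leaves $25,109 − $1,640 = $23,469 for coinsurance.
Coinsurance: $23,469 × 20% = $4,693.80.
That puts the patient's cost at $1,640 + $4,693.80 = $6,333.80 before any cap.
Cumulative spending $1,660 + $6,333.80 = $7,993.80 stays under the $17,350 maximum.
The plan picks up $25,109 − $6,333.80 = $18,775.20.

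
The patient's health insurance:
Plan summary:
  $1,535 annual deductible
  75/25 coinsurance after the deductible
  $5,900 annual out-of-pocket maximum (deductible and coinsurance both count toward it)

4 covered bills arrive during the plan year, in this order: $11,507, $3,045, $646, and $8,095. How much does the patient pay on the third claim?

$161.50

Claim 1 — $11,507: deductible takes $1,535, $9,972 remains; coinsurance $9,972 × 25% = $2,493. Patient owes $4,028 (running OOP $4,028).
Claim 2 — $3,045: deductible met; 25% of $3,045 = $761.25. Patient owes $761.25 (running OOP $4,789.25).
Claim 3 — $646: deductible met; 25% of $646 = $161.50. Patient owes $161.50 (running OOP $4,950.75).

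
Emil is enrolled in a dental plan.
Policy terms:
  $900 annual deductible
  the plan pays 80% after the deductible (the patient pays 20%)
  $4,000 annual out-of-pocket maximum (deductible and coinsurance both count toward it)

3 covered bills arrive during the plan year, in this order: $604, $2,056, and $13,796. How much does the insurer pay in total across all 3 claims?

$12,456

Claim 1 ($604): fully absorbed by the deductible. Cost to patient: $604. OOP to date $604. Insurer: $604 − $604 = $0.
Claim 2 ($2,056): $296 to deductible, leaving $1,760; 20% of $1,760 = $352. Cost to patient: $648. OOP to date $1,252. Plan pays $2,056 − $648 = $1,408.
Claim 3 ($13,796): 20% coinsurance on $13,796 = $2,759.20. Adding that to $1,252 gives $4,011.20, past the $4,000 cap; patient pays only $4,000 − $1,252 = $2,748. Plan pays $13,796 − $2,748 = $11,048.
Insurer total = bills − patient's total = $16,456 − $4,000 = $12,456.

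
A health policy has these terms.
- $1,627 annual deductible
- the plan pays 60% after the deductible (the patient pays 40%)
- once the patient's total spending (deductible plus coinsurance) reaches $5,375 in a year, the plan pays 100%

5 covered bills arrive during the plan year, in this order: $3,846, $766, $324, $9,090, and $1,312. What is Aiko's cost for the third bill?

$129.60

Bill 1, $3,846: deductible takes $1,627, $2,219 remains; patient's 40% is $887.60. Patient owes $2,514.60 (running OOP $2,514.60).
Bill 2, $766: deductible already satisfied, so patient's share is 40% × $766 = $306.40. Patient owes $306.40 (running OOP $2,821).
Bill 3, $324: 40% coinsurance on $324 = $129.60. Patient owes $129.60 (running OOP $2,950.60).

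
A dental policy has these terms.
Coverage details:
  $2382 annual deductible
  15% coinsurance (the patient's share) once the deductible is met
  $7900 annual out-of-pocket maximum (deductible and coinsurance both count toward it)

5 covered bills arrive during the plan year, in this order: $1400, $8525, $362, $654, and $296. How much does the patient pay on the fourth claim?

Claim 1 ($1400): all of it applies to the deductible. Patient owes $1400 (running OOP $1400).
Claim 2 ($8525): $982 finishes the deductible; $7543 goes to coinsurance; patient's 15% is $1131.45. Cost to patient: $2113.45. OOP to date $3513.45.
Claim 3 ($362): deductible already satisfied, so patient's share is 15% × $362 = $54.30. Cost to patient: $54.30. OOP to date $3567.75.
Claim 4 ($654): deductible already satisfied, so patient's share is 15% × $654 = $98.10. Patient owes $98.10 (running OOP $3665.85).

$98.10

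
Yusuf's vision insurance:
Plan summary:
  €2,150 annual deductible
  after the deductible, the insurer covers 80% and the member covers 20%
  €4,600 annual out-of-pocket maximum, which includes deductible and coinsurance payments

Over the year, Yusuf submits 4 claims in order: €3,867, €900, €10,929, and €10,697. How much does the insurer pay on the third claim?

Claim 1 (€3,867): €2,150 to deductible, leaving €1,717; 20% of €1,717 = €343.40. Cost to member: €2,493.40. OOP to date €2,493.40. Plan pays €3,867 − €2,493.40 = €1,373.60.
Claim 2 (€900): deductible already satisfied, so member's share is 20% × €900 = €180. Member owes €180 (running OOP €2,673.40). Plan pays €900 − €180 = €720.
Claim 3 (€10,929): 20% coinsurance on €10,929 = €2,185.80. Adding that to €2,673.40 gives €4,859.20, past the €4,600 cap; member pays only €4,600 − €2,673.40 = €1,926.60. Plan pays €10,929 − €1,926.60 = €9,002.40.

€9,002.40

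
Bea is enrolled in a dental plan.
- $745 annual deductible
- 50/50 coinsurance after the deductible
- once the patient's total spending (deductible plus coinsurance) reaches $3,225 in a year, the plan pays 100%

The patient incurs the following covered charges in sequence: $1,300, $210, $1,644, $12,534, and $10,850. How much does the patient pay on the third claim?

Claim 1 ($1,300): deductible takes $745, $555 remains; 50% of $555 = $277.50. Patient pays $1,022.50; OOP now $1,022.50.
Claim 2 ($210): 50% coinsurance on $210 = $105. Cost to patient: $105. OOP to date $1,127.50.
Claim 3 ($1,644): deductible already satisfied, so patient's share is 50% × $1,644 = $822. Patient pays $822; OOP now $1,949.50.

$822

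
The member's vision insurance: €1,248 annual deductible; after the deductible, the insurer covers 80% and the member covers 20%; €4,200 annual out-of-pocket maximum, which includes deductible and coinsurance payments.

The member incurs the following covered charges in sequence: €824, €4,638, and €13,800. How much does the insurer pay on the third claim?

Claim 1 (€824): entire amount goes to the deductible. Member pays €824; OOP now €824. Plan pays €824 − €824 = €0.
Claim 2 (€4,638): €424 finishes the deductible; €4,214 goes to coinsurance; member's 20% is €842.80. Member owes €1,266.80 (running OOP €2,090.80). Insurer: €4,638 − €1,266.80 = €3,371.20.
Claim 3 (€13,800): 20% coinsurance on €13,800 = €2,760. OOP would hit €4,850.80 > €4,200, so the cap limits the member to €4,200 − €2,090.80 = €2,109.20. Plan pays €13,800 − €2,109.20 = €11,690.80.

€11,690.80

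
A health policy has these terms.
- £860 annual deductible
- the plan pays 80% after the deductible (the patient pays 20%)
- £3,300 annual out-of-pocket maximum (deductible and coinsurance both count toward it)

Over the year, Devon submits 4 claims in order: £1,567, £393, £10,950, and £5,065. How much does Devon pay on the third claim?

#1 (£1,567): deductible takes £860, £707 remains; coinsurance £707 × 20% = £141.40. Cost to patient: £1,001.40. OOP to date £1,001.40.
#2 (£393): deductible already satisfied, so patient's share is 20% × £393 = £78.60. Cost to patient: £78.60. OOP to date £1,080.
#3 (£10,950): deductible met; 20% of £10,950 = £2,190. Patient owes £2,190 (running OOP £3,270).

£2,190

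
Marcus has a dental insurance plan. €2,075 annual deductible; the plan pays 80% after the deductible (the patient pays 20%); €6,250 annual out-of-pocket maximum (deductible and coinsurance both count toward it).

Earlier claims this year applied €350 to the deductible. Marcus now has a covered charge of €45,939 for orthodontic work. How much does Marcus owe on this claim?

€350 of the €2,075 deductible is already met, leaving €1,725.
After the €1,725 deductible portion, €45,939 − €1,725 = €44,214 is subject to coinsurance.
20% of €44,214 = €8,842.80 falls to the patient.
Patient responsibility before any cap: €1,725 + €8,842.80 = €10,567.80.
That would bring total out-of-pocket to €10,917.80, past the €6,250 cap. The patient is capped at €6,250 − €350 = €5,900 on this claim.

€5,900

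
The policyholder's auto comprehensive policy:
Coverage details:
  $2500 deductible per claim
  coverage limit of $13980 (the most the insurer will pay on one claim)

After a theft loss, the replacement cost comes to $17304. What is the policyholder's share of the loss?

Less the $2500 deductible: $17304 − $2500 = $14804.
$14804 exceeds the $13980 limit, so the insurer pays the limit: $13980.
The policyholder bears the rest of the original loss: $17304 − $13980 = $3324.

$3324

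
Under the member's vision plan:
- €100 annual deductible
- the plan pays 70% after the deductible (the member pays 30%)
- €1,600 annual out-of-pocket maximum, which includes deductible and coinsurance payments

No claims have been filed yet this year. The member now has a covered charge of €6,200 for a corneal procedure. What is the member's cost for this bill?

€1,600

Deductible not yet touched, so the first €100 of the bill goes to the deductible.
After the €100 deductible portion, €6,200 − €100 = €6,100 is subject to coinsurance.
30% of €6,100 = €1,830 falls to the member.
That puts the member's cost at €100 + €1,830 = €1,930 before any cap.
Year-to-date out-of-pocket would reach €0 + €1,930 = €1,930, above the €1,600 maximum, so the member pays only €1,600 − €0 = €1,600.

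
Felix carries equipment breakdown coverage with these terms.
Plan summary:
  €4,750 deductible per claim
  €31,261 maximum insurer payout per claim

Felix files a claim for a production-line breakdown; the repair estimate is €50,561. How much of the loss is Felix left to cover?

After the deductible, €50,561 − €4,750 = €45,811 remains.
Since €45,811 > €31,261, the payout is capped at €31,261.
Out of pocket: €50,561 − €31,261 = €19,300.

€19,300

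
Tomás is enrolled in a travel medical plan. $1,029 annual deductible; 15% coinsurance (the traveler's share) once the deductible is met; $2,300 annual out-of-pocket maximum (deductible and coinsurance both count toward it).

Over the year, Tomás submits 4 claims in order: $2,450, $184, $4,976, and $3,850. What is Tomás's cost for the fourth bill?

Bill 1, $2,450: $1,029 finishes the deductible; $1,421 goes to coinsurance; coinsurance $1,421 × 15% = $213.15. Traveler pays $1,242.15; OOP now $1,242.15.
Bill 2, $184: deductible already satisfied, so traveler's share is 15% × $184 = $27.60. Cost to traveler: $27.60. OOP to date $1,269.75.
Bill 3, $4,976: deductible met; 15% of $4,976 = $746.40. Cost to traveler: $746.40. OOP to date $2,016.15.
Bill 4, $3,850: deductible met; 15% of $3,850 = $577.50. That would push OOP to $2,593.65, over the $2,300 cap, so traveler pays $2,300 − $2,016.15 = $283.85.

$283.85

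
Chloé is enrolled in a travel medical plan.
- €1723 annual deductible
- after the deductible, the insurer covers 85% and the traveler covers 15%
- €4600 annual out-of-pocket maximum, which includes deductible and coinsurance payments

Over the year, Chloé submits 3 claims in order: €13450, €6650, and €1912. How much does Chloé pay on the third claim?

€120.45

#1 (€13450): deductible takes €1723, €11727 remains; traveler's 15% is €1759.05. Traveler pays €3482.05; OOP now €3482.05.
#2 (€6650): deductible met; 15% of €6650 = €997.50. Traveler owes €997.50 (running OOP €4479.55).
#3 (€1912): deductible already satisfied, so traveler's share is 15% × €1912 = €286.80. OOP would hit €4766.35 > €4600, so the cap limits the traveler to €4600 − €4479.55 = €120.45.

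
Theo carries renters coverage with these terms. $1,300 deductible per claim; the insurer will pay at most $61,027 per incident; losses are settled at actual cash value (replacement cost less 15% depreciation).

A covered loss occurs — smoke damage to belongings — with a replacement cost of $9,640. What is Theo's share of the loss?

Actual cash value after 15% depreciation: $9,640 × 85% = $8,194.
Less the $1,300 deductible: $8,194 − $1,300 = $6,894.
$6,894 ≤ $61,027, so the limit doesn't bind; insurer pays $6,894.
Out of pocket: $9,640 − $6,894 = $2,746.

$2,746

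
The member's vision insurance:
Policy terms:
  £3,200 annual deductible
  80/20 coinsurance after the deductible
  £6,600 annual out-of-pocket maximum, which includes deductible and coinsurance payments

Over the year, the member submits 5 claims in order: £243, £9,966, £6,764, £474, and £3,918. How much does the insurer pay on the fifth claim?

Claim 1 (£243): fully absorbed by the deductible. Member pays £243; OOP now £243. Insurer: £243 − £243 = £0.
Claim 2 (£9,966): deductible takes £2,957, £7,009 remains; coinsurance £7,009 × 20% = £1,401.80. Cost to member: £4,358.80. OOP to date £4,601.80. Plan pays £9,966 − £4,358.80 = £5,607.20.
Claim 3 (£6,764): 20% coinsurance on £6,764 = £1,352.80. Cost to member: £1,352.80. OOP to date £5,954.60. Plan pays £6,764 − £1,352.80 = £5,411.20.
Claim 4 (£474): 20% coinsurance on £474 = £94.80. Member pays £94.80; OOP now £6,049.40. Plan pays £474 − £94.80 = £379.20.
Claim 5 (£3,918): deductible met; 20% of £3,918 = £783.60. That would push OOP to £6,833, over the £6,600 cap, so member pays £6,600 − £6,049.40 = £550.60. Plan pays £3,918 − £550.60 = £3,367.40.

£3,367.40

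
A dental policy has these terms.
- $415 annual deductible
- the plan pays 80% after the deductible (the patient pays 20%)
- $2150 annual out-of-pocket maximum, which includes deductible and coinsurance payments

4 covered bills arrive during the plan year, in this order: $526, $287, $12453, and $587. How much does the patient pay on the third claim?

#1 ($526): $415 finishes the deductible; $111 goes to coinsurance; patient's 20% is $22.20. Patient pays $437.20; OOP now $437.20.
#2 ($287): 20% coinsurance on $287 = $57.40. Patient owes $57.40 (running OOP $494.60).
#3 ($12453): deductible met; 20% of $12453 = $2490.60. Adding that to $494.60 gives $2985.20, past the $2150 cap; patient pays only $2150 − $494.60 = $1655.40.

$1655.40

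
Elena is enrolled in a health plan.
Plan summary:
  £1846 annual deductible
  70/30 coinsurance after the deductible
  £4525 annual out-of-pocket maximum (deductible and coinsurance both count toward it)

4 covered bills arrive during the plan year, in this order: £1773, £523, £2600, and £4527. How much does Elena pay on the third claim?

#1 (£1773): all of it applies to the deductible. Patient owes £1773 (running OOP £1773).
#2 (£523): £73 to deductible, leaving £450; 30% of £450 = £135. Patient owes £208 (running OOP £1981).
#3 (£2600): 30% coinsurance on £2600 = £780. Cost to patient: £780. OOP to date £2761.

£780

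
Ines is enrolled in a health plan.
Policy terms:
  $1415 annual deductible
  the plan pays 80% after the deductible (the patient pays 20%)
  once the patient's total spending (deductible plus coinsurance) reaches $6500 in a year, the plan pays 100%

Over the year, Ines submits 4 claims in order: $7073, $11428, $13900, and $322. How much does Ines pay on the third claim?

$1667.80

#1 ($7073): $1415 to deductible, leaving $5658; coinsurance $5658 × 20% = $1131.60. Cost to patient: $2546.60. OOP to date $2546.60.
#2 ($11428): deductible met; 20% of $11428 = $2285.60. Patient owes $2285.60 (running OOP $4832.20).
#3 ($13900): deductible already satisfied, so patient's share is 20% × $13900 = $2780. Adding that to $4832.20 gives $7612.20, past the $6500 cap; patient pays only $6500 − $4832.20 = $1667.80.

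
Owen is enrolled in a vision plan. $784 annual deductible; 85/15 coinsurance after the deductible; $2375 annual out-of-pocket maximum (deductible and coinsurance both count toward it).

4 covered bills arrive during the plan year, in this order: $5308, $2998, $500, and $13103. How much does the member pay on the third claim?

$75

Bill 1, $5308: $784 to deductible, leaving $4524; 15% of $4524 = $678.60. Member pays $1462.60; OOP now $1462.60.
Bill 2, $2998: deductible met; 15% of $2998 = $449.70. Member pays $449.70; OOP now $1912.30.
Bill 3, $500: deductible already satisfied, so member's share is 15% × $500 = $75. Member pays $75; OOP now $1987.30.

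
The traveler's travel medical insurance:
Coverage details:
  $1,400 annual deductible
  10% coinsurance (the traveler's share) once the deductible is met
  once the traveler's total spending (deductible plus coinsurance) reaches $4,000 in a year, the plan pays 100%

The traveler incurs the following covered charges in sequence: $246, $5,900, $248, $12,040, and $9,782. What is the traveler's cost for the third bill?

$24.80

Bill 1, $246: fully absorbed by the deductible. Traveler owes $246 (running OOP $246).
Bill 2, $5,900: $1,154 to deductible, leaving $4,746; traveler's 10% is $474.60. Traveler pays $1,628.60; OOP now $1,874.60.
Bill 3, $248: deductible met; 10% of $248 = $24.80. Traveler owes $24.80 (running OOP $1,899.40).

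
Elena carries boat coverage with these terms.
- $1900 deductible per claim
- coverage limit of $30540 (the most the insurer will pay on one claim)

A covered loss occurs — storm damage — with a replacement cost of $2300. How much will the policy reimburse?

$400

Subtract the deductible: $2300 − $1900 = $400.
That's under the $30540 cap, so the insurer reimburses the full $400.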